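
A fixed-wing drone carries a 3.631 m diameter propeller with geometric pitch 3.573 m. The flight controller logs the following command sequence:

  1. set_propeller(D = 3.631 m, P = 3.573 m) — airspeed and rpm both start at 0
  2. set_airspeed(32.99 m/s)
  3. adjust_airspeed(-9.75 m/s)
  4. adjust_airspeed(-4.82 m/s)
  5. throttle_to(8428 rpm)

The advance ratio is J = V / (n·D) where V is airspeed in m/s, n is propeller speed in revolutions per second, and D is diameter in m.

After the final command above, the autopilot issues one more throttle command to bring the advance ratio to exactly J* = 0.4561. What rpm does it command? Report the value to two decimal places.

rpm = 667.35

set_propeller: D = 3.631 m, P = 3.573 m (p = P/D = 0.984026); state ← (V=0, rpm=0)
set_airspeed(32.99): V ← 32.99 m/s
adjust_airspeed(-9.75): V ← 32.99 -9.75 = 23.24 m/s
adjust_airspeed(-4.82): V ← 23.24 -4.82 = 18.42 m/s
throttle_to(8428): rpm ← 8428
final state: V = 18.42 m/s, rpm = 8428 → n = rpm/60 = 140.466667 rev/s
target J* = 0.4561; solve J* = V/(n·D) for n: n = V/(J*·D) = 18.42/(0.4561 × 3.631) = 11.122523 rev/s
rpm = 60·n = 667.351368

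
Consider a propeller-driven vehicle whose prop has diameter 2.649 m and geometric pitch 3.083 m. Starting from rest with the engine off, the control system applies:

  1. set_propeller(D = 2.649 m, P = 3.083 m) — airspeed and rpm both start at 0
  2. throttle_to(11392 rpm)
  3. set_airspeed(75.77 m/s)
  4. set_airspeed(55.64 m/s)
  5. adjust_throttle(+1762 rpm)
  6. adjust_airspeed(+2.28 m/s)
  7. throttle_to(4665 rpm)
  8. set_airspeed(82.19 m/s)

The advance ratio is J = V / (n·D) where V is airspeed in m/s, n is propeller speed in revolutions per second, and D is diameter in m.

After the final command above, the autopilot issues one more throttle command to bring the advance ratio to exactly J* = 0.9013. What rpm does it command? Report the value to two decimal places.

set_propeller: D = 2.649 m, P = 3.083 m (p = P/D = 1.163835); state ← (V=0, rpm=0)
throttle_to(11392): rpm ← 11392
set_airspeed(75.77): V ← 75.77 m/s
set_airspeed(55.64): V ← 55.64 m/s
adjust_throttle(+1762): rpm ← 11392 +1762 = 13154
adjust_airspeed(+2.28): V ← 55.64 +2.28 = 57.92 m/s
throttle_to(4665): rpm ← 4665
set_airspeed(82.19): V ← 82.19 m/s
final state: V = 82.19 m/s, rpm = 4665 → n = rpm/60 = 77.750000 rev/s
target J* = 0.9013; solve J* = V/(n·D) for n: n = V/(J*·D) = 82.19/(0.9013 × 2.649) = 34.424501 rev/s
rpm = 60·n = 2065.470048

rpm = 2065.47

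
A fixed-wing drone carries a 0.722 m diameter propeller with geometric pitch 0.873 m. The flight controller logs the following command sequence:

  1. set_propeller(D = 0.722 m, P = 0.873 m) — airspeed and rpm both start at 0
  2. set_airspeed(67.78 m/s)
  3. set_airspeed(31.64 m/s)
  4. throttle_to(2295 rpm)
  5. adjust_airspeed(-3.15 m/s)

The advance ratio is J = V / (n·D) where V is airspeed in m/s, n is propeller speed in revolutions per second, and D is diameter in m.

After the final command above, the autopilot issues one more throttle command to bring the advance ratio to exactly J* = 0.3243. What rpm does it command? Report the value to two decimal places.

set_propeller: D = 0.722 m, P = 0.873 m (p = P/D = 1.209141); state ← (V=0, rpm=0)
set_airspeed(67.78): V ← 67.78 m/s
set_airspeed(31.64): V ← 31.64 m/s
throttle_to(2295): rpm ← 2295
adjust_airspeed(-3.15): V ← 31.64 -3.15 = 28.49 m/s
final state: V = 28.49 m/s, rpm = 2295 → n = rpm/60 = 38.250000 rev/s
target J* = 0.3243; solve J* = V/(n·D) for n: n = V/(J*·D) = 28.49/(0.3243 × 0.722) = 121.676947 rev/s
rpm = 60·n = 7300.616798

rpm = 7300.62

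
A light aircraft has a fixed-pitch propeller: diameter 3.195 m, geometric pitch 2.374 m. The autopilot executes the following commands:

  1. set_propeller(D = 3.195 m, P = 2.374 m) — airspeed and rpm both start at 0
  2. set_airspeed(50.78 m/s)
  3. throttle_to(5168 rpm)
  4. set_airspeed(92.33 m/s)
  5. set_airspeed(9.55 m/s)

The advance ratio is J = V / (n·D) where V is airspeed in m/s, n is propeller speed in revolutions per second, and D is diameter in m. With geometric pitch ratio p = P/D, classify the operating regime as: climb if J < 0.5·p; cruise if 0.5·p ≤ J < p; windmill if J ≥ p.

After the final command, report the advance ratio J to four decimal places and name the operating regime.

J = 0.0347, regime = climb

set_propeller: D = 3.195 m, P = 2.374 m (p = P/D = 0.743036); state ← (V=0, rpm=0)
set_airspeed(50.78): V ← 50.78 m/s
throttle_to(5168): rpm ← 5168
set_airspeed(92.33): V ← 92.33 m/s
set_airspeed(9.55): V ← 9.55 m/s
final state: V = 9.55 m/s, rpm = 5168 → n = rpm/60 = 86.133333 rev/s
J = V / (n·D) = 9.55 / (86.133333 × 3.195) = 0.034703
regime bands: climb J<0.3715 | cruise [0.3715, 0.7430) | windmill J≥0.7430
J = 0.0347 → climb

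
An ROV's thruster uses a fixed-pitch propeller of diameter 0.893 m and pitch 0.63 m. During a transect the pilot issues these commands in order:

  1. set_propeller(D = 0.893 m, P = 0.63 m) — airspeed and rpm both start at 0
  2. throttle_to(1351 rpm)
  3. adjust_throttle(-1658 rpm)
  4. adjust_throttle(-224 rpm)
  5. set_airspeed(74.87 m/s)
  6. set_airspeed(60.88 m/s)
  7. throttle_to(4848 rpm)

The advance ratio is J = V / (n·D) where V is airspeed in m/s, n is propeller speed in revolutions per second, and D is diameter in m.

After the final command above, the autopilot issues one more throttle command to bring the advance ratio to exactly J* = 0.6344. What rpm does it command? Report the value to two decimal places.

set_propeller: D = 0.893 m, P = 0.63 m (p = P/D = 0.705487); state ← (V=0, rpm=0)
throttle_to(1351): rpm ← 1351
adjust_throttle(-1658): rpm ← 1351 -1658 = -307
adjust_throttle(-224): rpm ← -307 -224 = -531
set_airspeed(74.87): V ← 74.87 m/s
set_airspeed(60.88): V ← 60.88 m/s
throttle_to(4848): rpm ← 4848
final state: V = 60.88 m/s, rpm = 4848 → n = rpm/60 = 80.800000 rev/s
target J* = 0.6344; solve J* = V/(n·D) for n: n = V/(J*·D) = 60.88/(0.6344 × 0.893) = 107.463260 rev/s
rpm = 60·n = 6447.795591

rpm = 6447.80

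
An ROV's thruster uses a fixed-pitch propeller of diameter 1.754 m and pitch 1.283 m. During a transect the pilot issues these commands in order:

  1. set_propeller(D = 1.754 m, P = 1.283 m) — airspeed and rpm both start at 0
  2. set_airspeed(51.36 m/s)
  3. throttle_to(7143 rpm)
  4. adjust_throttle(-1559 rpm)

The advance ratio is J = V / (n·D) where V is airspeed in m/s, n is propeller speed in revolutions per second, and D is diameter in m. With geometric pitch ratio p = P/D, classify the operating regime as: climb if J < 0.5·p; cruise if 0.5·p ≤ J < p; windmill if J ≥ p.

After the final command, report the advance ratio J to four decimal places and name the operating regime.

set_propeller: D = 1.754 m, P = 1.283 m (p = P/D = 0.731471); state ← (V=0, rpm=0)
set_airspeed(51.36): V ← 51.36 m/s
throttle_to(7143): rpm ← 7143
adjust_throttle(-1559): rpm ← 7143 -1559 = 5584
final state: V = 51.36 m/s, rpm = 5584 → n = rpm/60 = 93.066667 rev/s
J = V / (n·D) = 51.36 / (93.066667 × 1.754) = 0.314631
regime bands: climb J<0.3657 | cruise [0.3657, 0.7315) | windmill J≥0.7315
J = 0.3146 → climb

J = 0.3146, regime = climb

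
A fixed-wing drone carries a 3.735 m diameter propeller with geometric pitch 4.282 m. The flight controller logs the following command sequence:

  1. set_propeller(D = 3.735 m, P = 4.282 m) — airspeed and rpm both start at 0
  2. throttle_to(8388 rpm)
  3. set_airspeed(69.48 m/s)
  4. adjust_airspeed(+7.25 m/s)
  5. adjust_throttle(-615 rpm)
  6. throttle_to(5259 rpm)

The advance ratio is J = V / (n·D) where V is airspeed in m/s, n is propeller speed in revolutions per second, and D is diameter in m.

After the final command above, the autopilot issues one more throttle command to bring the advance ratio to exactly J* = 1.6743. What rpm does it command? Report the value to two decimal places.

set_propeller: D = 3.735 m, P = 4.282 m (p = P/D = 1.146452); state ← (V=0, rpm=0)
throttle_to(8388): rpm ← 8388
set_airspeed(69.48): V ← 69.48 m/s
adjust_airspeed(+7.25): V ← 69.48 +7.25 = 76.73 m/s
adjust_throttle(-615): rpm ← 8388 -615 = 7773
throttle_to(5259): rpm ← 5259
final state: V = 76.73 m/s, rpm = 5259 → n = rpm/60 = 87.650000 rev/s
target J* = 1.6743; solve J* = V/(n·D) for n: n = V/(J*·D) = 76.73/(1.6743 × 3.735) = 12.269908 rev/s
rpm = 60·n = 736.194494

rpm = 736.19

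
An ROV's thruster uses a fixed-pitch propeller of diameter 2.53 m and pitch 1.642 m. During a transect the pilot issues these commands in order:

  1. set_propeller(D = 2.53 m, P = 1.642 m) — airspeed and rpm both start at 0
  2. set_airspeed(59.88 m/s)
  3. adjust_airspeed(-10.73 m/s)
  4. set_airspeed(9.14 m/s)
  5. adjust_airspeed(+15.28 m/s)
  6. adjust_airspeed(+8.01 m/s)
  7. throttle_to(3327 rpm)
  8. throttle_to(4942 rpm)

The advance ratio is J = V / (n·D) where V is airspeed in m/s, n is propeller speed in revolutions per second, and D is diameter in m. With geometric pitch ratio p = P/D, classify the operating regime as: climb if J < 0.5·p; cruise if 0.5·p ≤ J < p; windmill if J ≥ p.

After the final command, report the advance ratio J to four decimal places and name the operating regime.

set_propeller: D = 2.53 m, P = 1.642 m (p = P/D = 0.649012); state ← (V=0, rpm=0)
set_airspeed(59.88): V ← 59.88 m/s
adjust_airspeed(-10.73): V ← 59.88 -10.73 = 49.15 m/s
set_airspeed(9.14): V ← 9.14 m/s
adjust_airspeed(+15.28): V ← 9.14 +15.28 = 24.42 m/s
adjust_airspeed(+8.01): V ← 24.42 +8.01 = 32.43 m/s
throttle_to(3327): rpm ← 3327
throttle_to(4942): rpm ← 4942
final state: V = 32.43 m/s, rpm = 4942 → n = rpm/60 = 82.366667 rev/s
J = V / (n·D) = 32.43 / (82.366667 × 2.53) = 0.155623
regime bands: climb J<0.3245 | cruise [0.3245, 0.6490) | windmill J≥0.6490
J = 0.1556 → climb

J = 0.1556, regime = climb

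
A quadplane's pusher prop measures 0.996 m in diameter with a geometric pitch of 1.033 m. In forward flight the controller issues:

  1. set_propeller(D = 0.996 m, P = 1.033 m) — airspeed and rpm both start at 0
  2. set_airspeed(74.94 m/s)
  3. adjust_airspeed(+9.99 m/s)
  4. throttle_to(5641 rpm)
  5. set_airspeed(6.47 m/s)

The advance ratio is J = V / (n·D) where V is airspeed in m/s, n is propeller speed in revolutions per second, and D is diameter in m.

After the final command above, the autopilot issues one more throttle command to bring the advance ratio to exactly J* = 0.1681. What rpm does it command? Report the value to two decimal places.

rpm = 2318.61

set_propeller: D = 0.996 m, P = 1.033 m (p = P/D = 1.037149); state ← (V=0, rpm=0)
set_airspeed(74.94): V ← 74.94 m/s
adjust_airspeed(+9.99): V ← 74.94 +9.99 = 84.93 m/s
throttle_to(5641): rpm ← 5641
set_airspeed(6.47): V ← 6.47 m/s
final state: V = 6.47 m/s, rpm = 5641 → n = rpm/60 = 94.016667 rev/s
target J* = 0.1681; solve J* = V/(n·D) for n: n = V/(J*·D) = 6.47/(0.1681 × 0.996) = 38.643569 rev/s
rpm = 60·n = 2318.614135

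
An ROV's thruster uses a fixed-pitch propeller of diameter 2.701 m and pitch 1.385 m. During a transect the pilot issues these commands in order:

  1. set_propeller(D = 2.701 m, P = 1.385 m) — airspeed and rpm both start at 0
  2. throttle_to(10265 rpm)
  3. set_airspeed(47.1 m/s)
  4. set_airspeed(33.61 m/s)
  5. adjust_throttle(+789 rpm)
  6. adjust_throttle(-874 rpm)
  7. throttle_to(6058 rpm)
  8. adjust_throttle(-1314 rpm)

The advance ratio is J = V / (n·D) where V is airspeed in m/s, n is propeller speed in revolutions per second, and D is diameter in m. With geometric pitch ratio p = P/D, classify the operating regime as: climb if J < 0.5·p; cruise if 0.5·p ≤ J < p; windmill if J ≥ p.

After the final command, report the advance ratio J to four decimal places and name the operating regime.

set_propeller: D = 2.701 m, P = 1.385 m (p = P/D = 0.512773); state ← (V=0, rpm=0)
throttle_to(10265): rpm ← 10265
set_airspeed(47.1): V ← 47.1 m/s
set_airspeed(33.61): V ← 33.61 m/s
adjust_throttle(+789): rpm ← 10265 +789 = 11054
adjust_throttle(-874): rpm ← 11054 -874 = 10180
throttle_to(6058): rpm ← 6058
adjust_throttle(-1314): rpm ← 6058 -1314 = 4744
final state: V = 33.61 m/s, rpm = 4744 → n = rpm/60 = 79.066667 rev/s
J = V / (n·D) = 33.61 / (79.066667 × 2.701) = 0.157380
regime bands: climb J<0.2564 | cruise [0.2564, 0.5128) | windmill J≥0.5128
J = 0.1574 → climb

J = 0.1574, regime = climb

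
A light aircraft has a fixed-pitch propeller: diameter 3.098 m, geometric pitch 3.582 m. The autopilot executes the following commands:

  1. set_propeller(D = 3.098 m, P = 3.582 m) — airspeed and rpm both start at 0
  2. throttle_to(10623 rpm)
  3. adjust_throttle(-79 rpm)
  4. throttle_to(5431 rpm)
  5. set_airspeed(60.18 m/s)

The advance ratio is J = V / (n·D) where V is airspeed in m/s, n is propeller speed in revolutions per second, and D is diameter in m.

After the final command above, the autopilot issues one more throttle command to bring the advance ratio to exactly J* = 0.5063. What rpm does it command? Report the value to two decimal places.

rpm = 2302.05

set_propeller: D = 3.098 m, P = 3.582 m (p = P/D = 1.156230); state ← (V=0, rpm=0)
throttle_to(10623): rpm ← 10623
adjust_throttle(-79): rpm ← 10623 -79 = 10544
throttle_to(5431): rpm ← 5431
set_airspeed(60.18): V ← 60.18 m/s
final state: V = 60.18 m/s, rpm = 5431 → n = rpm/60 = 90.516667 rev/s
target J* = 0.5063; solve J* = V/(n·D) for n: n = V/(J*·D) = 60.18/(0.5063 × 3.098) = 38.367442 rev/s
rpm = 60·n = 2302.046506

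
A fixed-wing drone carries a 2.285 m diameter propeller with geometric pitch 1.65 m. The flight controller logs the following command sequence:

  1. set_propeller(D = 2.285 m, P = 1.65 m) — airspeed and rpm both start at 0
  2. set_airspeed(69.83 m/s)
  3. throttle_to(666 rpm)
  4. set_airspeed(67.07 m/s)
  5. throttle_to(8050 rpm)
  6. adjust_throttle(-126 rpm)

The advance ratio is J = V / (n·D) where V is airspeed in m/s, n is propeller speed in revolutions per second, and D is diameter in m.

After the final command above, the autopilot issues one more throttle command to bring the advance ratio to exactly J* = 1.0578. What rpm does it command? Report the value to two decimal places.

rpm = 1664.91

set_propeller: D = 2.285 m, P = 1.65 m (p = P/D = 0.722101); state ← (V=0, rpm=0)
set_airspeed(69.83): V ← 69.83 m/s
throttle_to(666): rpm ← 666
set_airspeed(67.07): V ← 67.07 m/s
throttle_to(8050): rpm ← 8050
adjust_throttle(-126): rpm ← 8050 -126 = 7924
final state: V = 67.07 m/s, rpm = 7924 → n = rpm/60 = 132.066667 rev/s
target J* = 1.0578; solve J* = V/(n·D) for n: n = V/(J*·D) = 67.07/(1.0578 × 2.285) = 27.748438 rev/s
rpm = 60·n = 1664.906273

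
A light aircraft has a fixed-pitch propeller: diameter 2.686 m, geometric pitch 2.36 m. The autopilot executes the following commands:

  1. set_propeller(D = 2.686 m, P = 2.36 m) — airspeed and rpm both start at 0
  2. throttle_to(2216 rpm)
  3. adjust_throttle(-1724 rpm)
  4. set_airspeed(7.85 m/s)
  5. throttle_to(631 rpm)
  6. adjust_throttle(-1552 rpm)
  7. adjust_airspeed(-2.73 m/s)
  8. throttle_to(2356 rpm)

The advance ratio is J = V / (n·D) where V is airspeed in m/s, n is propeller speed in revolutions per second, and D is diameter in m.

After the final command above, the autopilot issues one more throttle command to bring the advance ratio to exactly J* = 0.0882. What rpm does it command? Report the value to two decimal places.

rpm = 1296.72

set_propeller: D = 2.686 m, P = 2.36 m (p = P/D = 0.878630); state ← (V=0, rpm=0)
throttle_to(2216): rpm ← 2216
adjust_throttle(-1724): rpm ← 2216 -1724 = 492
set_airspeed(7.85): V ← 7.85 m/s
throttle_to(631): rpm ← 631
adjust_throttle(-1552): rpm ← 631 -1552 = -921
adjust_airspeed(-2.73): V ← 7.85 -2.73 = 5.12 m/s
throttle_to(2356): rpm ← 2356
final state: V = 5.12 m/s, rpm = 2356 → n = rpm/60 = 39.266667 rev/s
target J* = 0.0882; solve J* = V/(n·D) for n: n = V/(J*·D) = 5.12/(0.0882 × 2.686) = 21.612020 rev/s
rpm = 60·n = 1296.721220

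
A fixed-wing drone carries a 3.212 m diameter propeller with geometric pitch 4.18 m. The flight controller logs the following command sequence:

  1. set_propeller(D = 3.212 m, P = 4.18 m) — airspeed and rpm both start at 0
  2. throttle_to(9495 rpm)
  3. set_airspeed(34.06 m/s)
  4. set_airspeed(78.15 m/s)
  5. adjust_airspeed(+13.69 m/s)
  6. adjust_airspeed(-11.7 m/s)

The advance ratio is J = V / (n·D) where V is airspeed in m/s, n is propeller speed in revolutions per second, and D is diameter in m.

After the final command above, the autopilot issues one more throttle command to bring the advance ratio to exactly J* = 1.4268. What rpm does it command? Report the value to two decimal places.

set_propeller: D = 3.212 m, P = 4.18 m (p = P/D = 1.301370); state ← (V=0, rpm=0)
throttle_to(9495): rpm ← 9495
set_airspeed(34.06): V ← 34.06 m/s
set_airspeed(78.15): V ← 78.15 m/s
adjust_airspeed(+13.69): V ← 78.15 +13.69 = 91.84 m/s
adjust_airspeed(-11.7): V ← 91.84 -11.7 = 80.14 m/s
final state: V = 80.14 m/s, rpm = 9495 → n = rpm/60 = 158.250000 rev/s
target J* = 1.4268; solve J* = V/(n·D) for n: n = V/(J*·D) = 80.14/(1.4268 × 3.212) = 17.486814 rev/s
rpm = 60·n = 1049.208865

rpm = 1049.21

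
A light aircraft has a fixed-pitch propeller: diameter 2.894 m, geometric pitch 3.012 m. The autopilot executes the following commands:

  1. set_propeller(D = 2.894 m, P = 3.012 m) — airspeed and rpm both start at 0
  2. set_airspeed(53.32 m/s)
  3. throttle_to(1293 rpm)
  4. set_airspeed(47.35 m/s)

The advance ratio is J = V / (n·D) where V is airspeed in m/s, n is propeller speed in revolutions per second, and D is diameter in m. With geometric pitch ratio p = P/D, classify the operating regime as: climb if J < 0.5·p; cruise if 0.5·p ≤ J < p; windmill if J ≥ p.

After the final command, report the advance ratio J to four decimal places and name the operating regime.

set_propeller: D = 2.894 m, P = 3.012 m (p = P/D = 1.040774); state ← (V=0, rpm=0)
set_airspeed(53.32): V ← 53.32 m/s
throttle_to(1293): rpm ← 1293
set_airspeed(47.35): V ← 47.35 m/s
final state: V = 47.35 m/s, rpm = 1293 → n = rpm/60 = 21.550000 rev/s
J = V / (n·D) = 47.35 / (21.550000 × 2.894) = 0.759231
regime bands: climb J<0.5204 | cruise [0.5204, 1.0408) | windmill J≥1.0408
J = 0.7592 → cruise

J = 0.7592, regime = cruise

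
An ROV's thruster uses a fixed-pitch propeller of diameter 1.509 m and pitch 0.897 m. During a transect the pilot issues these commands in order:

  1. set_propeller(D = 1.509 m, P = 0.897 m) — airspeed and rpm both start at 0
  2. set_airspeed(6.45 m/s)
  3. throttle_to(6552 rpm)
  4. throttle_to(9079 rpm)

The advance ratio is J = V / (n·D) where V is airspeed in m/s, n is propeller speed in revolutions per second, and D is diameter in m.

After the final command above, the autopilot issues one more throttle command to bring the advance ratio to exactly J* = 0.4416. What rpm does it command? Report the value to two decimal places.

set_propeller: D = 1.509 m, P = 0.897 m (p = P/D = 0.594433); state ← (V=0, rpm=0)
set_airspeed(6.45): V ← 6.45 m/s
throttle_to(6552): rpm ← 6552
throttle_to(9079): rpm ← 9079
final state: V = 6.45 m/s, rpm = 9079 → n = rpm/60 = 151.316667 rev/s
target J* = 0.4416; solve J* = V/(n·D) for n: n = V/(J*·D) = 6.45/(0.4416 × 1.509) = 9.679243 rev/s
rpm = 60·n = 580.754603

rpm = 580.75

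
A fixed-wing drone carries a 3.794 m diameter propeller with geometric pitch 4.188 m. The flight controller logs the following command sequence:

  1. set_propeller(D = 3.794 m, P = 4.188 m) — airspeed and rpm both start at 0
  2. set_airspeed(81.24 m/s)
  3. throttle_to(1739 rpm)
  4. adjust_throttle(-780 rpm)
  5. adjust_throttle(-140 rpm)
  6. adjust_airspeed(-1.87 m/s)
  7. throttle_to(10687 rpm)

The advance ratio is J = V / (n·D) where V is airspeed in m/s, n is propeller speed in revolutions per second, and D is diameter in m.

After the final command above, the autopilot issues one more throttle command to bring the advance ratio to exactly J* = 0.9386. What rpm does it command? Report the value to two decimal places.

set_propeller: D = 3.794 m, P = 4.188 m (p = P/D = 1.103848); state ← (V=0, rpm=0)
set_airspeed(81.24): V ← 81.24 m/s
throttle_to(1739): rpm ← 1739
adjust_throttle(-780): rpm ← 1739 -780 = 959
adjust_throttle(-140): rpm ← 959 -140 = 819
adjust_airspeed(-1.87): V ← 81.24 -1.87 = 79.37 m/s
throttle_to(10687): rpm ← 10687
final state: V = 79.37 m/s, rpm = 10687 → n = rpm/60 = 178.116667 rev/s
target J* = 0.9386; solve J* = V/(n·D) for n: n = V/(J*·D) = 79.37/(0.9386 × 3.794) = 22.288380 rev/s
rpm = 60·n = 1337.302801

rpm = 1337.30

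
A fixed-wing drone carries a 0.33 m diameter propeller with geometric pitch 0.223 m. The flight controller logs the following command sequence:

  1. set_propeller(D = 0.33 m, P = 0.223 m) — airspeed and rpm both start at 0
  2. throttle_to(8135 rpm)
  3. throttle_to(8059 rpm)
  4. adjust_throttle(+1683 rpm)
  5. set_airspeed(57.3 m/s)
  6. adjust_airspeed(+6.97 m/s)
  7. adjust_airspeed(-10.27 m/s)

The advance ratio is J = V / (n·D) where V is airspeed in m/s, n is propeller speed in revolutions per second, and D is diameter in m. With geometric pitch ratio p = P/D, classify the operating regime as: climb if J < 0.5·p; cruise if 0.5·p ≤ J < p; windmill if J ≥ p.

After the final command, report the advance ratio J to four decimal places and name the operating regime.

set_propeller: D = 0.33 m, P = 0.223 m (p = P/D = 0.675758); state ← (V=0, rpm=0)
throttle_to(8135): rpm ← 8135
throttle_to(8059): rpm ← 8059
adjust_throttle(+1683): rpm ← 8059 +1683 = 9742
set_airspeed(57.3): V ← 57.3 m/s
adjust_airspeed(+6.97): V ← 57.3 +6.97 = 64.27 m/s
adjust_airspeed(-10.27): V ← 64.27 -10.27 = 54 m/s
final state: V = 54 m/s, rpm = 9742 → n = rpm/60 = 162.366667 rev/s
J = V / (n·D) = 54 / (162.366667 × 0.33) = 1.007820
regime bands: climb J<0.3379 | cruise [0.3379, 0.6758) | windmill J≥0.6758
J = 1.0078 → windmill

J = 1.0078, regime = windmill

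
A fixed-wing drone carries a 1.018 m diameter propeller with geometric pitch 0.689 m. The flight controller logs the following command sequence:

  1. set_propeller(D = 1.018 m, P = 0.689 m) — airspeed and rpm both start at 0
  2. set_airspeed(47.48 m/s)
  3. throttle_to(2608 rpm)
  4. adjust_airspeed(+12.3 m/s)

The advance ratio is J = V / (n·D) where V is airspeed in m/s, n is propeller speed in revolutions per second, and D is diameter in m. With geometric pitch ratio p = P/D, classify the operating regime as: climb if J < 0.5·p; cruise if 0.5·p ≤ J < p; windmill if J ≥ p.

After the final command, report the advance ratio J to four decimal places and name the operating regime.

J = 1.3510, regime = windmill

set_propeller: D = 1.018 m, P = 0.689 m (p = P/D = 0.676817); state ← (V=0, rpm=0)
set_airspeed(47.48): V ← 47.48 m/s
throttle_to(2608): rpm ← 2608
adjust_airspeed(+12.3): V ← 47.48 +12.3 = 59.78 m/s
final state: V = 59.78 m/s, rpm = 2608 → n = rpm/60 = 43.466667 rev/s
J = V / (n·D) = 59.78 / (43.466667 × 1.018) = 1.350989
regime bands: climb J<0.3384 | cruise [0.3384, 0.6768) | windmill J≥0.6768
J = 1.3510 → windmill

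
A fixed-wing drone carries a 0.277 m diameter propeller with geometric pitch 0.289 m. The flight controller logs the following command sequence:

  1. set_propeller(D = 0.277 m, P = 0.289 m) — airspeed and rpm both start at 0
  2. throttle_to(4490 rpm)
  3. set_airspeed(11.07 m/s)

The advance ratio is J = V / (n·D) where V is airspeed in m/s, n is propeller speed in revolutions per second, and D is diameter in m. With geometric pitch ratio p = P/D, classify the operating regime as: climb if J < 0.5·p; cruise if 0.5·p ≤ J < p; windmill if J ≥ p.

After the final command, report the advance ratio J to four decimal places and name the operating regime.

J = 0.5340, regime = cruise

set_propeller: D = 0.277 m, P = 0.289 m (p = P/D = 1.043321); state ← (V=0, rpm=0)
throttle_to(4490): rpm ← 4490
set_airspeed(11.07): V ← 11.07 m/s
final state: V = 11.07 m/s, rpm = 4490 → n = rpm/60 = 74.833333 rev/s
J = V / (n·D) = 11.07 / (74.833333 × 0.277) = 0.534039
regime bands: climb J<0.5217 | cruise [0.5217, 1.0433) | windmill J≥1.0433
J = 0.5340 → cruise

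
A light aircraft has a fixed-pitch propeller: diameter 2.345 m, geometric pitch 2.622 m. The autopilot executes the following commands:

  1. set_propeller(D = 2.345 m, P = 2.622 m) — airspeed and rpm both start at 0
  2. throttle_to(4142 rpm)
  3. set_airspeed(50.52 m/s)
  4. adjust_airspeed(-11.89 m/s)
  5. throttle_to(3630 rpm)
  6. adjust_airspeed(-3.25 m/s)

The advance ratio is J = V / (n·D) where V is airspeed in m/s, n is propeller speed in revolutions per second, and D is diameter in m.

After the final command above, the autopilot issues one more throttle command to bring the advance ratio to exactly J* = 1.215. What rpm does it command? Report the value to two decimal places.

rpm = 745.06

set_propeller: D = 2.345 m, P = 2.622 m (p = P/D = 1.118124); state ← (V=0, rpm=0)
throttle_to(4142): rpm ← 4142
set_airspeed(50.52): V ← 50.52 m/s
adjust_airspeed(-11.89): V ← 50.52 -11.89 = 38.63 m/s
throttle_to(3630): rpm ← 3630
adjust_airspeed(-3.25): V ← 38.63 -3.25 = 35.38 m/s
final state: V = 35.38 m/s, rpm = 3630 → n = rpm/60 = 60.500000 rev/s
target J* = 1.215; solve J* = V/(n·D) for n: n = V/(J*·D) = 35.38/(1.215 × 2.345) = 12.417630 rev/s
rpm = 60·n = 745.057780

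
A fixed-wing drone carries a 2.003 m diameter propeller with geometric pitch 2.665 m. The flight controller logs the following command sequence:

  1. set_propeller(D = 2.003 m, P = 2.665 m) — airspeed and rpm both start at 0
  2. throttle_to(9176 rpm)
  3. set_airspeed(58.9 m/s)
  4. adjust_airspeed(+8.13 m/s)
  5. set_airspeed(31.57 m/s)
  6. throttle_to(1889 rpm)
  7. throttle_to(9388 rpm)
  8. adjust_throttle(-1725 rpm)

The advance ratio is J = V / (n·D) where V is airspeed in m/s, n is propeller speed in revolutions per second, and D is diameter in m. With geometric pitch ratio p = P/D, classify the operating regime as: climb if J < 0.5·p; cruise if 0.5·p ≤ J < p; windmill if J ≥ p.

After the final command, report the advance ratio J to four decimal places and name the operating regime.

J = 0.1234, regime = climb

set_propeller: D = 2.003 m, P = 2.665 m (p = P/D = 1.330504); state ← (V=0, rpm=0)
throttle_to(9176): rpm ← 9176
set_airspeed(58.9): V ← 58.9 m/s
adjust_airspeed(+8.13): V ← 58.9 +8.13 = 67.03 m/s
set_airspeed(31.57): V ← 31.57 m/s
throttle_to(1889): rpm ← 1889
throttle_to(9388): rpm ← 9388
adjust_throttle(-1725): rpm ← 9388 -1725 = 7663
final state: V = 31.57 m/s, rpm = 7663 → n = rpm/60 = 127.716667 rev/s
J = V / (n·D) = 31.57 / (127.716667 × 2.003) = 0.123409
regime bands: climb J<0.6653 | cruise [0.6653, 1.3305) | windmill J≥1.3305
J = 0.1234 → climb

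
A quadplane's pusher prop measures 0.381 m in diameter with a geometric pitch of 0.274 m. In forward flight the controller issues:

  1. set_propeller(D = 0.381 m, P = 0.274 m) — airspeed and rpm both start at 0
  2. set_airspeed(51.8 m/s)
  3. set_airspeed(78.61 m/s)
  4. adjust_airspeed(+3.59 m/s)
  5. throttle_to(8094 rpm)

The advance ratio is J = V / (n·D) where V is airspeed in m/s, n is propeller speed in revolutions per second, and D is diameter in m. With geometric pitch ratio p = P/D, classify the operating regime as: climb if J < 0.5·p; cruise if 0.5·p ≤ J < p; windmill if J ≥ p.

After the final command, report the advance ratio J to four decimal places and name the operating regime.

set_propeller: D = 0.381 m, P = 0.274 m (p = P/D = 0.719160); state ← (V=0, rpm=0)
set_airspeed(51.8): V ← 51.8 m/s
set_airspeed(78.61): V ← 78.61 m/s
adjust_airspeed(+3.59): V ← 78.61 +3.59 = 82.2 m/s
throttle_to(8094): rpm ← 8094
final state: V = 82.2 m/s, rpm = 8094 → n = rpm/60 = 134.900000 rev/s
J = V / (n·D) = 82.2 / (134.900000 × 0.381) = 1.599318
regime bands: climb J<0.3596 | cruise [0.3596, 0.7192) | windmill J≥0.7192
J = 1.5993 → windmill

J = 1.5993, regime = windmill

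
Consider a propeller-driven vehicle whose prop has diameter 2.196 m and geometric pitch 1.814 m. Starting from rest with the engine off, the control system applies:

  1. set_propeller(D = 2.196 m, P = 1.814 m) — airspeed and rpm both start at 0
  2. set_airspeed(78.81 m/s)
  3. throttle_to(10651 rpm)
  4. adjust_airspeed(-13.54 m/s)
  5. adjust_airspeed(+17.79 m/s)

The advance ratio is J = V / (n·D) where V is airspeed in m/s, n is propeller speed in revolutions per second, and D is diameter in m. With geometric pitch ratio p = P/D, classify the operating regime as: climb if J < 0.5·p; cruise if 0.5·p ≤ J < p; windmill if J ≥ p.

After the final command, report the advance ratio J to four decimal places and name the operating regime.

J = 0.2131, regime = climb

set_propeller: D = 2.196 m, P = 1.814 m (p = P/D = 0.826047); state ← (V=0, rpm=0)
set_airspeed(78.81): V ← 78.81 m/s
throttle_to(10651): rpm ← 10651
adjust_airspeed(-13.54): V ← 78.81 -13.54 = 65.27 m/s
adjust_airspeed(+17.79): V ← 65.27 +17.79 = 83.06 m/s
final state: V = 83.06 m/s, rpm = 10651 → n = rpm/60 = 177.516667 rev/s
J = V / (n·D) = 83.06 / (177.516667 × 2.196) = 0.213069
regime bands: climb J<0.4130 | cruise [0.4130, 0.8260) | windmill J≥0.8260
J = 0.2131 → climb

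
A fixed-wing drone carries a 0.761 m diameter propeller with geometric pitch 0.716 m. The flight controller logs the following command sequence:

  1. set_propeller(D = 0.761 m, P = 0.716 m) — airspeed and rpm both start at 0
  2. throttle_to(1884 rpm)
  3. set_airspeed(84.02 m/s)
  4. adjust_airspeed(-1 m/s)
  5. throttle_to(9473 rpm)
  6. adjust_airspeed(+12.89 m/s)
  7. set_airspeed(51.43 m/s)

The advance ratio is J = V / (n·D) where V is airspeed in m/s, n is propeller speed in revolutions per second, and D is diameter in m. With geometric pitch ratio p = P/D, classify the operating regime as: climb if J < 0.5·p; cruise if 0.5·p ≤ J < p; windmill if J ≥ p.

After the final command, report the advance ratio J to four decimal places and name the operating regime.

J = 0.4281, regime = climb

set_propeller: D = 0.761 m, P = 0.716 m (p = P/D = 0.940867); state ← (V=0, rpm=0)
throttle_to(1884): rpm ← 1884
set_airspeed(84.02): V ← 84.02 m/s
adjust_airspeed(-1): V ← 84.02 -1 = 83.02 m/s
throttle_to(9473): rpm ← 9473
adjust_airspeed(+12.89): V ← 83.02 +12.89 = 95.91 m/s
set_airspeed(51.43): V ← 51.43 m/s
final state: V = 51.43 m/s, rpm = 9473 → n = rpm/60 = 157.883333 rev/s
J = V / (n·D) = 51.43 / (157.883333 × 0.761) = 0.428051
regime bands: climb J<0.4704 | cruise [0.4704, 0.9409) | windmill J≥0.9409
J = 0.4281 → climb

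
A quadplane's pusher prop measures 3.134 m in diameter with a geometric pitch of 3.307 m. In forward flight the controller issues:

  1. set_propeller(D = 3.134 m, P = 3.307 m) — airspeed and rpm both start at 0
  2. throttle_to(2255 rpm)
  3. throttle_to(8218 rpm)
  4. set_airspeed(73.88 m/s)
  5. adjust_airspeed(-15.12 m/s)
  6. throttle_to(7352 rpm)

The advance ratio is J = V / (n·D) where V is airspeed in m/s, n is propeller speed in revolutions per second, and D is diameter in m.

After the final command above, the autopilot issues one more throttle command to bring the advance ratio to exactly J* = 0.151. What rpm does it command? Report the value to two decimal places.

set_propeller: D = 3.134 m, P = 3.307 m (p = P/D = 1.055201); state ← (V=0, rpm=0)
throttle_to(2255): rpm ← 2255
throttle_to(8218): rpm ← 8218
set_airspeed(73.88): V ← 73.88 m/s
adjust_airspeed(-15.12): V ← 73.88 -15.12 = 58.76 m/s
throttle_to(7352): rpm ← 7352
final state: V = 58.76 m/s, rpm = 7352 → n = rpm/60 = 122.533333 rev/s
target J* = 0.151; solve J* = V/(n·D) for n: n = V/(J*·D) = 58.76/(0.151 × 3.134) = 124.166903 rev/s
rpm = 60·n = 7450.014158

rpm = 7450.01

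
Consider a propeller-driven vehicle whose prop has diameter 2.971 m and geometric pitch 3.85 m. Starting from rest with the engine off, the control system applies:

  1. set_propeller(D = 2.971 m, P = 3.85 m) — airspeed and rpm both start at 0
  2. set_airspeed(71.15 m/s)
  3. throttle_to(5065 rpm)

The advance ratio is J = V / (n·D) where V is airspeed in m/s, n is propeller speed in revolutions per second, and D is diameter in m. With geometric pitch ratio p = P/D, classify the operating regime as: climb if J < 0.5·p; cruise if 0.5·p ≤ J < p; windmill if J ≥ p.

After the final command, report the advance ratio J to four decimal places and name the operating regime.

set_propeller: D = 2.971 m, P = 3.85 m (p = P/D = 1.295860); state ← (V=0, rpm=0)
set_airspeed(71.15): V ← 71.15 m/s
throttle_to(5065): rpm ← 5065
final state: V = 71.15 m/s, rpm = 5065 → n = rpm/60 = 84.416667 rev/s
J = V / (n·D) = 71.15 / (84.416667 × 2.971) = 0.283690
regime bands: climb J<0.6479 | cruise [0.6479, 1.2959) | windmill J≥1.2959
J = 0.2837 → climb

J = 0.2837, regime = climb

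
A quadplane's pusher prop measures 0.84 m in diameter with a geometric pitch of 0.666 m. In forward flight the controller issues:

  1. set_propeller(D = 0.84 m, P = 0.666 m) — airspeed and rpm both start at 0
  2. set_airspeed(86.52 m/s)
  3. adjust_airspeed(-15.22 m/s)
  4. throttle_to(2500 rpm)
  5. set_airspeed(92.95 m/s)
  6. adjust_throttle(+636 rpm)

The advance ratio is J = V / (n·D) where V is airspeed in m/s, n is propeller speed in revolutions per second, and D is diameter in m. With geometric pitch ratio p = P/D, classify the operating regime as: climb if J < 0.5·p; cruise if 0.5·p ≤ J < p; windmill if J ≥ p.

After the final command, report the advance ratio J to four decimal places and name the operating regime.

set_propeller: D = 0.84 m, P = 0.666 m (p = P/D = 0.792857); state ← (V=0, rpm=0)
set_airspeed(86.52): V ← 86.52 m/s
adjust_airspeed(-15.22): V ← 86.52 -15.22 = 71.3 m/s
throttle_to(2500): rpm ← 2500
set_airspeed(92.95): V ← 92.95 m/s
adjust_throttle(+636): rpm ← 2500 +636 = 3136
final state: V = 92.95 m/s, rpm = 3136 → n = rpm/60 = 52.266667 rev/s
J = V / (n·D) = 92.95 / (52.266667 × 0.84) = 2.117119
regime bands: climb J<0.3964 | cruise [0.3964, 0.7929) | windmill J≥0.7929
J = 2.1171 → windmill

J = 2.1171, regime = windmill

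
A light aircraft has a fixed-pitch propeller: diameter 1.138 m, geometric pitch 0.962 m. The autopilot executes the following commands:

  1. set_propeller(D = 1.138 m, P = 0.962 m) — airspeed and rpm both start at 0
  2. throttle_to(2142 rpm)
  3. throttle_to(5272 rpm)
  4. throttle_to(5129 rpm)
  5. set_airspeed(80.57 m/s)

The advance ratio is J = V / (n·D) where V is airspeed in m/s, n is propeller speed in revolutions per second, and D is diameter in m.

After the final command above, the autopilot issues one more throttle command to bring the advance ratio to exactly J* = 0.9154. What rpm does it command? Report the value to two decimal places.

set_propeller: D = 1.138 m, P = 0.962 m (p = P/D = 0.845343); state ← (V=0, rpm=0)
throttle_to(2142): rpm ← 2142
throttle_to(5272): rpm ← 5272
throttle_to(5129): rpm ← 5129
set_airspeed(80.57): V ← 80.57 m/s
final state: V = 80.57 m/s, rpm = 5129 → n = rpm/60 = 85.483333 rev/s
target J* = 0.9154; solve J* = V/(n·D) for n: n = V/(J*·D) = 80.57/(0.9154 × 1.138) = 77.342854 rev/s
rpm = 60·n = 4640.571237

rpm = 4640.57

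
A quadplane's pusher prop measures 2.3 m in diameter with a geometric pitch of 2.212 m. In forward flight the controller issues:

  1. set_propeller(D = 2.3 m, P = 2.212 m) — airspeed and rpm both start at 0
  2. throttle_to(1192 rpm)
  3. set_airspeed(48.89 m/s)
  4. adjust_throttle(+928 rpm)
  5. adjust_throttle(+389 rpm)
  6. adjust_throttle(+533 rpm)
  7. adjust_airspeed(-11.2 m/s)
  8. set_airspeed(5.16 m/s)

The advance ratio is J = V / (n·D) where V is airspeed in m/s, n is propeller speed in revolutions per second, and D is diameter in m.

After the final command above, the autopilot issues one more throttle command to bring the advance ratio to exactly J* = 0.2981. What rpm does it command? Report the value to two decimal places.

set_propeller: D = 2.3 m, P = 2.212 m (p = P/D = 0.961739); state ← (V=0, rpm=0)
throttle_to(1192): rpm ← 1192
set_airspeed(48.89): V ← 48.89 m/s
adjust_throttle(+928): rpm ← 1192 +928 = 2120
adjust_throttle(+389): rpm ← 2120 +389 = 2509
adjust_throttle(+533): rpm ← 2509 +533 = 3042
adjust_airspeed(-11.2): V ← 48.89 -11.2 = 37.69 m/s
set_airspeed(5.16): V ← 5.16 m/s
final state: V = 5.16 m/s, rpm = 3042 → n = rpm/60 = 50.700000 rev/s
target J* = 0.2981; solve J* = V/(n·D) for n: n = V/(J*·D) = 5.16/(0.2981 × 2.3) = 7.525925 rev/s
rpm = 60·n = 451.555504

rpm = 451.56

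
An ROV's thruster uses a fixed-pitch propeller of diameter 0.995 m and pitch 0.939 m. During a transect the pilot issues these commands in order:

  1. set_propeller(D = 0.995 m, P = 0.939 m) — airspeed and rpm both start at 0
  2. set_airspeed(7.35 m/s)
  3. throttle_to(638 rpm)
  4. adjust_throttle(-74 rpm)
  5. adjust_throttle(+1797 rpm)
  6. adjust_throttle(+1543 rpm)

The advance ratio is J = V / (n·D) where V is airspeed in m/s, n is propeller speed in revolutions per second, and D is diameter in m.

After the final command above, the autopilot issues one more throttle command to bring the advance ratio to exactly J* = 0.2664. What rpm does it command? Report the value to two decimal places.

rpm = 1663.72

set_propeller: D = 0.995 m, P = 0.939 m (p = P/D = 0.943719); state ← (V=0, rpm=0)
set_airspeed(7.35): V ← 7.35 m/s
throttle_to(638): rpm ← 638
adjust_throttle(-74): rpm ← 638 -74 = 564
adjust_throttle(+1797): rpm ← 564 +1797 = 2361
adjust_throttle(+1543): rpm ← 2361 +1543 = 3904
final state: V = 7.35 m/s, rpm = 3904 → n = rpm/60 = 65.066667 rev/s
target J* = 0.2664; solve J* = V/(n·D) for n: n = V/(J*·D) = 7.35/(0.2664 × 0.995) = 27.728734 rev/s
rpm = 60·n = 1663.724026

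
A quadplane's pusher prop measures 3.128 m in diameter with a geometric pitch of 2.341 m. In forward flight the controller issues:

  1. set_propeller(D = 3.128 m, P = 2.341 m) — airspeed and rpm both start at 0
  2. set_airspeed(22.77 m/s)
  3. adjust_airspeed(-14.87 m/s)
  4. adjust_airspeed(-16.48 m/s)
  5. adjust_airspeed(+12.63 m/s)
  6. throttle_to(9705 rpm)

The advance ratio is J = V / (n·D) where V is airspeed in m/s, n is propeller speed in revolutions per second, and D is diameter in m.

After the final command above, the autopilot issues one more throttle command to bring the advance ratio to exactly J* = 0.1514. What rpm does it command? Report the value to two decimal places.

rpm = 513.11

set_propeller: D = 3.128 m, P = 2.341 m (p = P/D = 0.748402); state ← (V=0, rpm=0)
set_airspeed(22.77): V ← 22.77 m/s
adjust_airspeed(-14.87): V ← 22.77 -14.87 = 7.9 m/s
adjust_airspeed(-16.48): V ← 7.9 -16.48 = -8.58 m/s
adjust_airspeed(+12.63): V ← -8.58 +12.63 = 4.05 m/s
throttle_to(9705): rpm ← 9705
final state: V = 4.05 m/s, rpm = 9705 → n = rpm/60 = 161.750000 rev/s
target J* = 0.1514; solve J* = V/(n·D) for n: n = V/(J*·D) = 4.05/(0.1514 × 3.128) = 8.551896 rev/s
rpm = 60·n = 513.113752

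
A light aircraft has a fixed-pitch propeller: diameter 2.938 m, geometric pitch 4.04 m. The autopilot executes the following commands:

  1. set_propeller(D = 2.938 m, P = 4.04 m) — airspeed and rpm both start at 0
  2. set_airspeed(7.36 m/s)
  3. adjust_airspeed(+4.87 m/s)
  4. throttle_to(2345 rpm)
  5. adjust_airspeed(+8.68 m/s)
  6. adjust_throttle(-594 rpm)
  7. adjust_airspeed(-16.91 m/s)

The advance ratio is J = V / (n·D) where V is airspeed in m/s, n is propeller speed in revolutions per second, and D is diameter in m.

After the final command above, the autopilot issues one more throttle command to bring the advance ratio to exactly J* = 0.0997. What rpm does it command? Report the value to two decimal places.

rpm = 819.34

set_propeller: D = 2.938 m, P = 4.04 m (p = P/D = 1.375085); state ← (V=0, rpm=0)
set_airspeed(7.36): V ← 7.36 m/s
adjust_airspeed(+4.87): V ← 7.36 +4.87 = 12.23 m/s
throttle_to(2345): rpm ← 2345
adjust_airspeed(+8.68): V ← 12.23 +8.68 = 20.91 m/s
adjust_throttle(-594): rpm ← 2345 -594 = 1751
adjust_airspeed(-16.91): V ← 20.91 -16.91 = 4 m/s
final state: V = 4 m/s, rpm = 1751 → n = rpm/60 = 29.183333 rev/s
target J* = 0.0997; solve J* = V/(n·D) for n: n = V/(J*·D) = 4/(0.0997 × 2.938) = 13.655671 rev/s
rpm = 60·n = 819.340254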